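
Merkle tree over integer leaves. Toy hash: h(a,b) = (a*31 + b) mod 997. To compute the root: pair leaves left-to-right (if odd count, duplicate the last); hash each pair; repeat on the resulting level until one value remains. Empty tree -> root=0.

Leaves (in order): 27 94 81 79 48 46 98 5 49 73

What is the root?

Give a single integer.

L0: [27, 94, 81, 79, 48, 46, 98, 5, 49, 73]
L1: h(27,94)=(27*31+94)%997=931 h(81,79)=(81*31+79)%997=596 h(48,46)=(48*31+46)%997=537 h(98,5)=(98*31+5)%997=52 h(49,73)=(49*31+73)%997=595 -> [931, 596, 537, 52, 595]
L2: h(931,596)=(931*31+596)%997=544 h(537,52)=(537*31+52)%997=747 h(595,595)=(595*31+595)%997=97 -> [544, 747, 97]
L3: h(544,747)=(544*31+747)%997=662 h(97,97)=(97*31+97)%997=113 -> [662, 113]
L4: h(662,113)=(662*31+113)%997=695 -> [695]

Answer: 695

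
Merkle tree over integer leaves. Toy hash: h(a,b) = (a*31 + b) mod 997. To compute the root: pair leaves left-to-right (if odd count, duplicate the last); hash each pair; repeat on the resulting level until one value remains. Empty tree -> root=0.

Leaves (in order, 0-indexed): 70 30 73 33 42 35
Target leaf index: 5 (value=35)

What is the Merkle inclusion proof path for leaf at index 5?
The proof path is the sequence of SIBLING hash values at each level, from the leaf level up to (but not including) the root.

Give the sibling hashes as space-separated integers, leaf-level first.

L0 (leaves): [70, 30, 73, 33, 42, 35], target index=5
L1: h(70,30)=(70*31+30)%997=206 [pair 0] h(73,33)=(73*31+33)%997=302 [pair 1] h(42,35)=(42*31+35)%997=340 [pair 2] -> [206, 302, 340]
  Sibling for proof at L0: 42
L2: h(206,302)=(206*31+302)%997=706 [pair 0] h(340,340)=(340*31+340)%997=910 [pair 1] -> [706, 910]
  Sibling for proof at L1: 340
L3: h(706,910)=(706*31+910)%997=862 [pair 0] -> [862]
  Sibling for proof at L2: 706
Root: 862
Proof path (sibling hashes from leaf to root): [42, 340, 706]

Answer: 42 340 706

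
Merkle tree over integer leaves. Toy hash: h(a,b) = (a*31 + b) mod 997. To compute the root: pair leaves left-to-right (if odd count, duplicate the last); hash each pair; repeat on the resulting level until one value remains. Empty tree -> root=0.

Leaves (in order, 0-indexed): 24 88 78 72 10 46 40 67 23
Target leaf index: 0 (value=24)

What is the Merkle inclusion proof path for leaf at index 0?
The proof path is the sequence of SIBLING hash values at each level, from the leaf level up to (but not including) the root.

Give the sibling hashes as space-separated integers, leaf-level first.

L0 (leaves): [24, 88, 78, 72, 10, 46, 40, 67, 23], target index=0
L1: h(24,88)=(24*31+88)%997=832 [pair 0] h(78,72)=(78*31+72)%997=496 [pair 1] h(10,46)=(10*31+46)%997=356 [pair 2] h(40,67)=(40*31+67)%997=310 [pair 3] h(23,23)=(23*31+23)%997=736 [pair 4] -> [832, 496, 356, 310, 736]
  Sibling for proof at L0: 88
L2: h(832,496)=(832*31+496)%997=366 [pair 0] h(356,310)=(356*31+310)%997=379 [pair 1] h(736,736)=(736*31+736)%997=621 [pair 2] -> [366, 379, 621]
  Sibling for proof at L1: 496
L3: h(366,379)=(366*31+379)%997=758 [pair 0] h(621,621)=(621*31+621)%997=929 [pair 1] -> [758, 929]
  Sibling for proof at L2: 379
L4: h(758,929)=(758*31+929)%997=499 [pair 0] -> [499]
  Sibling for proof at L3: 929
Root: 499
Proof path (sibling hashes from leaf to root): [88, 496, 379, 929]

Answer: 88 496 379 929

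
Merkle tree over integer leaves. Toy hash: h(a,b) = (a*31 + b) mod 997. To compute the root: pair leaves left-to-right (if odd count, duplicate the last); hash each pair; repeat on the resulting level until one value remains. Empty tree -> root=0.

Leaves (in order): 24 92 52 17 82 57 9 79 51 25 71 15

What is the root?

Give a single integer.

L0: [24, 92, 52, 17, 82, 57, 9, 79, 51, 25, 71, 15]
L1: h(24,92)=(24*31+92)%997=836 h(52,17)=(52*31+17)%997=632 h(82,57)=(82*31+57)%997=605 h(9,79)=(9*31+79)%997=358 h(51,25)=(51*31+25)%997=609 h(71,15)=(71*31+15)%997=222 -> [836, 632, 605, 358, 609, 222]
L2: h(836,632)=(836*31+632)%997=626 h(605,358)=(605*31+358)%997=170 h(609,222)=(609*31+222)%997=158 -> [626, 170, 158]
L3: h(626,170)=(626*31+170)%997=633 h(158,158)=(158*31+158)%997=71 -> [633, 71]
L4: h(633,71)=(633*31+71)%997=751 -> [751]

Answer: 751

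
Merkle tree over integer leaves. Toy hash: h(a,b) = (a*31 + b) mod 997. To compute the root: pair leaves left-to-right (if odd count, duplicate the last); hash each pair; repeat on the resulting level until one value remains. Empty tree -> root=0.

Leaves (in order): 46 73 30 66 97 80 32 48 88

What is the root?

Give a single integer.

Answer: 249

Derivation:
L0: [46, 73, 30, 66, 97, 80, 32, 48, 88]
L1: h(46,73)=(46*31+73)%997=502 h(30,66)=(30*31+66)%997=996 h(97,80)=(97*31+80)%997=96 h(32,48)=(32*31+48)%997=43 h(88,88)=(88*31+88)%997=822 -> [502, 996, 96, 43, 822]
L2: h(502,996)=(502*31+996)%997=606 h(96,43)=(96*31+43)%997=28 h(822,822)=(822*31+822)%997=382 -> [606, 28, 382]
L3: h(606,28)=(606*31+28)%997=868 h(382,382)=(382*31+382)%997=260 -> [868, 260]
L4: h(868,260)=(868*31+260)%997=249 -> [249]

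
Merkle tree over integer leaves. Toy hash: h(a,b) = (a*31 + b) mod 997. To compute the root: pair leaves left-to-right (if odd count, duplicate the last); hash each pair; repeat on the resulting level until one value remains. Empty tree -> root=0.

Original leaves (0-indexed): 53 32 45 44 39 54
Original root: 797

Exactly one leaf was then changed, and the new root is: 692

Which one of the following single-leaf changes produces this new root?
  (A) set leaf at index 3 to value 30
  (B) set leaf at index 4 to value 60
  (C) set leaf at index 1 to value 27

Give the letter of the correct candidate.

Original leaves: [53, 32, 45, 44, 39, 54]
Target new root: 692
Try each candidate change and compute the resulting root:
Candidate A: set leaf[3] = 30 -> leaves = [53, 32, 45, 30, 39, 54]
  L0: [53, 32, 45, 30, 39, 54]
  L1: h(53,32)=(53*31+32)%997=678 h(45,30)=(45*31+30)%997=428 h(39,54)=(39*31+54)%997=266 -> [678, 428, 266]
  L2: h(678,428)=(678*31+428)%997=509 h(266,266)=(266*31+266)%997=536 -> [509, 536]
  L3: h(509,536)=(509*31+536)%997=363 -> [363]
  root = 363 != target 692
Candidate B: set leaf[4] = 60 -> leaves = [53, 32, 45, 44, 60, 54]
  L0: [53, 32, 45, 44, 60, 54]
  L1: h(53,32)=(53*31+32)%997=678 h(45,44)=(45*31+44)%997=442 h(60,54)=(60*31+54)%997=917 -> [678, 442, 917]
  L2: h(678,442)=(678*31+442)%997=523 h(917,917)=(917*31+917)%997=431 -> [523, 431]
  L3: h(523,431)=(523*31+431)%997=692 -> [692]
  root = 692 == target 692  ** MATCH **
Candidate C: set leaf[1] = 27 -> leaves = [53, 27, 45, 44, 39, 54]
  L0: [53, 27, 45, 44, 39, 54]
  L1: h(53,27)=(53*31+27)%997=673 h(45,44)=(45*31+44)%997=442 h(39,54)=(39*31+54)%997=266 -> [673, 442, 266]
  L2: h(673,442)=(673*31+442)%997=368 h(266,266)=(266*31+266)%997=536 -> [368, 536]
  L3: h(368,536)=(368*31+536)%997=977 -> [977]
  root = 977 != target 692
Candidate B produces the target root.

Answer: B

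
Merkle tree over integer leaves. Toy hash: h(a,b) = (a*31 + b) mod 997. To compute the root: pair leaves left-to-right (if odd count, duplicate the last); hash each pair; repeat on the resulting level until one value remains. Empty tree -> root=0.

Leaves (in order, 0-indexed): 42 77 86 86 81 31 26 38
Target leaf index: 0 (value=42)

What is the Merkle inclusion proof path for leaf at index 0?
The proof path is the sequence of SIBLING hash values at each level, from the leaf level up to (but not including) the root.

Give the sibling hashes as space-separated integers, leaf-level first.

Answer: 77 758 883

Derivation:
L0 (leaves): [42, 77, 86, 86, 81, 31, 26, 38], target index=0
L1: h(42,77)=(42*31+77)%997=382 [pair 0] h(86,86)=(86*31+86)%997=758 [pair 1] h(81,31)=(81*31+31)%997=548 [pair 2] h(26,38)=(26*31+38)%997=844 [pair 3] -> [382, 758, 548, 844]
  Sibling for proof at L0: 77
L2: h(382,758)=(382*31+758)%997=636 [pair 0] h(548,844)=(548*31+844)%997=883 [pair 1] -> [636, 883]
  Sibling for proof at L1: 758
L3: h(636,883)=(636*31+883)%997=659 [pair 0] -> [659]
  Sibling for proof at L2: 883
Root: 659
Proof path (sibling hashes from leaf to root): [77, 758, 883]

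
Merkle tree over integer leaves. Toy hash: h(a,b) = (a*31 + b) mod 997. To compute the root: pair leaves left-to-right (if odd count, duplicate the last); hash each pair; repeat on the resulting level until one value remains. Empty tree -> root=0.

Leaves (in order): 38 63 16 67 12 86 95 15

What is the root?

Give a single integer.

Answer: 902

Derivation:
L0: [38, 63, 16, 67, 12, 86, 95, 15]
L1: h(38,63)=(38*31+63)%997=244 h(16,67)=(16*31+67)%997=563 h(12,86)=(12*31+86)%997=458 h(95,15)=(95*31+15)%997=966 -> [244, 563, 458, 966]
L2: h(244,563)=(244*31+563)%997=151 h(458,966)=(458*31+966)%997=209 -> [151, 209]
L3: h(151,209)=(151*31+209)%997=902 -> [902]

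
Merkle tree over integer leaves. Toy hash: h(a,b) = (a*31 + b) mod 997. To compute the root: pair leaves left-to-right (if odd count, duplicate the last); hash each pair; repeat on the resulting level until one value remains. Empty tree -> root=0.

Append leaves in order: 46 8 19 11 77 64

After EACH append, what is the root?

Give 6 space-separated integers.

After append 46 (leaves=[46]):
  L0: [46]
  root=46
After append 8 (leaves=[46, 8]):
  L0: [46, 8]
  L1: h(46,8)=(46*31+8)%997=437 -> [437]
  root=437
After append 19 (leaves=[46, 8, 19]):
  L0: [46, 8, 19]
  L1: h(46,8)=(46*31+8)%997=437 h(19,19)=(19*31+19)%997=608 -> [437, 608]
  L2: h(437,608)=(437*31+608)%997=197 -> [197]
  root=197
After append 11 (leaves=[46, 8, 19, 11]):
  L0: [46, 8, 19, 11]
  L1: h(46,8)=(46*31+8)%997=437 h(19,11)=(19*31+11)%997=600 -> [437, 600]
  L2: h(437,600)=(437*31+600)%997=189 -> [189]
  root=189
After append 77 (leaves=[46, 8, 19, 11, 77]):
  L0: [46, 8, 19, 11, 77]
  L1: h(46,8)=(46*31+8)%997=437 h(19,11)=(19*31+11)%997=600 h(77,77)=(77*31+77)%997=470 -> [437, 600, 470]
  L2: h(437,600)=(437*31+600)%997=189 h(470,470)=(470*31+470)%997=85 -> [189, 85]
  L3: h(189,85)=(189*31+85)%997=959 -> [959]
  root=959
After append 64 (leaves=[46, 8, 19, 11, 77, 64]):
  L0: [46, 8, 19, 11, 77, 64]
  L1: h(46,8)=(46*31+8)%997=437 h(19,11)=(19*31+11)%997=600 h(77,64)=(77*31+64)%997=457 -> [437, 600, 457]
  L2: h(437,600)=(437*31+600)%997=189 h(457,457)=(457*31+457)%997=666 -> [189, 666]
  L3: h(189,666)=(189*31+666)%997=543 -> [543]
  root=543

Answer: 46 437 197 189 959 543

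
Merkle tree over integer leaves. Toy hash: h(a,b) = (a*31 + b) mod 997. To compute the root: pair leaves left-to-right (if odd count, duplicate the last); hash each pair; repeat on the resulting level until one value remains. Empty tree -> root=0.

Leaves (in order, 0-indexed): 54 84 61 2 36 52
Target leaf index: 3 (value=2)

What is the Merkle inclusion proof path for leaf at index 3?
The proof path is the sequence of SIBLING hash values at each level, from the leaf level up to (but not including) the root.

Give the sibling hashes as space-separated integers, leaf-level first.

L0 (leaves): [54, 84, 61, 2, 36, 52], target index=3
L1: h(54,84)=(54*31+84)%997=761 [pair 0] h(61,2)=(61*31+2)%997=896 [pair 1] h(36,52)=(36*31+52)%997=171 [pair 2] -> [761, 896, 171]
  Sibling for proof at L0: 61
L2: h(761,896)=(761*31+896)%997=559 [pair 0] h(171,171)=(171*31+171)%997=487 [pair 1] -> [559, 487]
  Sibling for proof at L1: 761
L3: h(559,487)=(559*31+487)%997=867 [pair 0] -> [867]
  Sibling for proof at L2: 487
Root: 867
Proof path (sibling hashes from leaf to root): [61, 761, 487]

Answer: 61 761 487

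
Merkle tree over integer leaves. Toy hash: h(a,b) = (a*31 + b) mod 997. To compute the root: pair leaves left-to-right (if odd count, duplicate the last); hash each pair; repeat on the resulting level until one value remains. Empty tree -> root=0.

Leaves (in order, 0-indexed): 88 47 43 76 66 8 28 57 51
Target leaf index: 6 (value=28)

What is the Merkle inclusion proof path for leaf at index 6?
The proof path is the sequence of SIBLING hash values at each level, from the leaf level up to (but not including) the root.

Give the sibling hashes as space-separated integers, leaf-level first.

L0 (leaves): [88, 47, 43, 76, 66, 8, 28, 57, 51], target index=6
L1: h(88,47)=(88*31+47)%997=781 [pair 0] h(43,76)=(43*31+76)%997=412 [pair 1] h(66,8)=(66*31+8)%997=60 [pair 2] h(28,57)=(28*31+57)%997=925 [pair 3] h(51,51)=(51*31+51)%997=635 [pair 4] -> [781, 412, 60, 925, 635]
  Sibling for proof at L0: 57
L2: h(781,412)=(781*31+412)%997=695 [pair 0] h(60,925)=(60*31+925)%997=791 [pair 1] h(635,635)=(635*31+635)%997=380 [pair 2] -> [695, 791, 380]
  Sibling for proof at L1: 60
L3: h(695,791)=(695*31+791)%997=402 [pair 0] h(380,380)=(380*31+380)%997=196 [pair 1] -> [402, 196]
  Sibling for proof at L2: 695
L4: h(402,196)=(402*31+196)%997=694 [pair 0] -> [694]
  Sibling for proof at L3: 196
Root: 694
Proof path (sibling hashes from leaf to root): [57, 60, 695, 196]

Answer: 57 60 695 196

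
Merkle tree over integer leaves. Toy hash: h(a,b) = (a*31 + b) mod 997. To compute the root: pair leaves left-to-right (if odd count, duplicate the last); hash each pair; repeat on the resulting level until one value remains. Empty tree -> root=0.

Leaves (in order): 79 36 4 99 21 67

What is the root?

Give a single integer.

L0: [79, 36, 4, 99, 21, 67]
L1: h(79,36)=(79*31+36)%997=491 h(4,99)=(4*31+99)%997=223 h(21,67)=(21*31+67)%997=718 -> [491, 223, 718]
L2: h(491,223)=(491*31+223)%997=489 h(718,718)=(718*31+718)%997=45 -> [489, 45]
L3: h(489,45)=(489*31+45)%997=249 -> [249]

Answer: 249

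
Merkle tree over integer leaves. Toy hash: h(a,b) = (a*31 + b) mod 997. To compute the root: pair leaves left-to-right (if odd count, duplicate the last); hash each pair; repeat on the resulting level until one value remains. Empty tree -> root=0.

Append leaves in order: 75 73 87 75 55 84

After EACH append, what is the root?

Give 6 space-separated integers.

After append 75 (leaves=[75]):
  L0: [75]
  root=75
After append 73 (leaves=[75, 73]):
  L0: [75, 73]
  L1: h(75,73)=(75*31+73)%997=404 -> [404]
  root=404
After append 87 (leaves=[75, 73, 87]):
  L0: [75, 73, 87]
  L1: h(75,73)=(75*31+73)%997=404 h(87,87)=(87*31+87)%997=790 -> [404, 790]
  L2: h(404,790)=(404*31+790)%997=353 -> [353]
  root=353
After append 75 (leaves=[75, 73, 87, 75]):
  L0: [75, 73, 87, 75]
  L1: h(75,73)=(75*31+73)%997=404 h(87,75)=(87*31+75)%997=778 -> [404, 778]
  L2: h(404,778)=(404*31+778)%997=341 -> [341]
  root=341
After append 55 (leaves=[75, 73, 87, 75, 55]):
  L0: [75, 73, 87, 75, 55]
  L1: h(75,73)=(75*31+73)%997=404 h(87,75)=(87*31+75)%997=778 h(55,55)=(55*31+55)%997=763 -> [404, 778, 763]
  L2: h(404,778)=(404*31+778)%997=341 h(763,763)=(763*31+763)%997=488 -> [341, 488]
  L3: h(341,488)=(341*31+488)%997=92 -> [92]
  root=92
After append 84 (leaves=[75, 73, 87, 75, 55, 84]):
  L0: [75, 73, 87, 75, 55, 84]
  L1: h(75,73)=(75*31+73)%997=404 h(87,75)=(87*31+75)%997=778 h(55,84)=(55*31+84)%997=792 -> [404, 778, 792]
  L2: h(404,778)=(404*31+778)%997=341 h(792,792)=(792*31+792)%997=419 -> [341, 419]
  L3: h(341,419)=(341*31+419)%997=23 -> [23]
  root=23

Answer: 75 404 353 341 92 23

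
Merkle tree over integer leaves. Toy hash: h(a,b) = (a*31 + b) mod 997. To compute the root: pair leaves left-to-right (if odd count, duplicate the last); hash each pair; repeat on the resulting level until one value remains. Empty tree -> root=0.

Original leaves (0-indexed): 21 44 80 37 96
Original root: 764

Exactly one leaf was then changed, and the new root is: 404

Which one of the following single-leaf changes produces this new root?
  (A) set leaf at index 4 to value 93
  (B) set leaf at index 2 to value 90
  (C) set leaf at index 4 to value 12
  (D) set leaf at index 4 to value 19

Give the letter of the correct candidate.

Original leaves: [21, 44, 80, 37, 96]
Target new root: 404
Try each candidate change and compute the resulting root:
Candidate A: set leaf[4] = 93 -> leaves = [21, 44, 80, 37, 93]
  L0: [21, 44, 80, 37, 93]
  L1: h(21,44)=(21*31+44)%997=695 h(80,37)=(80*31+37)%997=523 h(93,93)=(93*31+93)%997=982 -> [695, 523, 982]
  L2: h(695,523)=(695*31+523)%997=134 h(982,982)=(982*31+982)%997=517 -> [134, 517]
  L3: h(134,517)=(134*31+517)%997=683 -> [683]
  root = 683 != target 404
Candidate B: set leaf[2] = 90 -> leaves = [21, 44, 90, 37, 96]
  L0: [21, 44, 90, 37, 96]
  L1: h(21,44)=(21*31+44)%997=695 h(90,37)=(90*31+37)%997=833 h(96,96)=(96*31+96)%997=81 -> [695, 833, 81]
  L2: h(695,833)=(695*31+833)%997=444 h(81,81)=(81*31+81)%997=598 -> [444, 598]
  L3: h(444,598)=(444*31+598)%997=404 -> [404]
  root = 404 == target 404  ** MATCH **
Candidate C: set leaf[4] = 12 -> leaves = [21, 44, 80, 37, 12]
  L0: [21, 44, 80, 37, 12]
  L1: h(21,44)=(21*31+44)%997=695 h(80,37)=(80*31+37)%997=523 h(12,12)=(12*31+12)%997=384 -> [695, 523, 384]
  L2: h(695,523)=(695*31+523)%997=134 h(384,384)=(384*31+384)%997=324 -> [134, 324]
  L3: h(134,324)=(134*31+324)%997=490 -> [490]
  root = 490 != target 404
Candidate D: set leaf[4] = 19 -> leaves = [21, 44, 80, 37, 19]
  L0: [21, 44, 80, 37, 19]
  L1: h(21,44)=(21*31+44)%997=695 h(80,37)=(80*31+37)%997=523 h(19,19)=(19*31+19)%997=608 -> [695, 523, 608]
  L2: h(695,523)=(695*31+523)%997=134 h(608,608)=(608*31+608)%997=513 -> [134, 513]
  L3: h(134,513)=(134*31+513)%997=679 -> [679]
  root = 679 != target 404
Candidate B produces the target root.

Answer: B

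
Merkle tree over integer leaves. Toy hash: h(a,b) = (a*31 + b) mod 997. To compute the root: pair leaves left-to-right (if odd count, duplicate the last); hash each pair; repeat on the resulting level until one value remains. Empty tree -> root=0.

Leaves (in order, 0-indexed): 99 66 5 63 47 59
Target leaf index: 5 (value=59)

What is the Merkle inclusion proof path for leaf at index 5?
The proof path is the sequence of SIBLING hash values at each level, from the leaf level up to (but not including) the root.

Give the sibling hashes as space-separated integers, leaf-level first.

L0 (leaves): [99, 66, 5, 63, 47, 59], target index=5
L1: h(99,66)=(99*31+66)%997=144 [pair 0] h(5,63)=(5*31+63)%997=218 [pair 1] h(47,59)=(47*31+59)%997=519 [pair 2] -> [144, 218, 519]
  Sibling for proof at L0: 47
L2: h(144,218)=(144*31+218)%997=694 [pair 0] h(519,519)=(519*31+519)%997=656 [pair 1] -> [694, 656]
  Sibling for proof at L1: 519
L3: h(694,656)=(694*31+656)%997=236 [pair 0] -> [236]
  Sibling for proof at L2: 694
Root: 236
Proof path (sibling hashes from leaf to root): [47, 519, 694]

Answer: 47 519 694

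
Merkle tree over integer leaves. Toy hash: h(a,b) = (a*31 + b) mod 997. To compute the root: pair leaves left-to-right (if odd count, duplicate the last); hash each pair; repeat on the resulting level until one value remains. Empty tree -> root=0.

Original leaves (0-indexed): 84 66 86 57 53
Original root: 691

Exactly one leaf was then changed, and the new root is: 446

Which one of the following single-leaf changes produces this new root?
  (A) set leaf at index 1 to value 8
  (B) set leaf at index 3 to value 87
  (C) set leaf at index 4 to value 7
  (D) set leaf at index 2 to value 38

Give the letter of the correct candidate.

Original leaves: [84, 66, 86, 57, 53]
Target new root: 446
Try each candidate change and compute the resulting root:
Candidate A: set leaf[1] = 8 -> leaves = [84, 8, 86, 57, 53]
  L0: [84, 8, 86, 57, 53]
  L1: h(84,8)=(84*31+8)%997=618 h(86,57)=(86*31+57)%997=729 h(53,53)=(53*31+53)%997=699 -> [618, 729, 699]
  L2: h(618,729)=(618*31+729)%997=944 h(699,699)=(699*31+699)%997=434 -> [944, 434]
  L3: h(944,434)=(944*31+434)%997=785 -> [785]
  root = 785 != target 446
Candidate B: set leaf[3] = 87 -> leaves = [84, 66, 86, 87, 53]
  L0: [84, 66, 86, 87, 53]
  L1: h(84,66)=(84*31+66)%997=676 h(86,87)=(86*31+87)%997=759 h(53,53)=(53*31+53)%997=699 -> [676, 759, 699]
  L2: h(676,759)=(676*31+759)%997=778 h(699,699)=(699*31+699)%997=434 -> [778, 434]
  L3: h(778,434)=(778*31+434)%997=624 -> [624]
  root = 624 != target 446
Candidate C: set leaf[4] = 7 -> leaves = [84, 66, 86, 57, 7]
  L0: [84, 66, 86, 57, 7]
  L1: h(84,66)=(84*31+66)%997=676 h(86,57)=(86*31+57)%997=729 h(7,7)=(7*31+7)%997=224 -> [676, 729, 224]
  L2: h(676,729)=(676*31+729)%997=748 h(224,224)=(224*31+224)%997=189 -> [748, 189]
  L3: h(748,189)=(748*31+189)%997=446 -> [446]
  root = 446 == target 446  ** MATCH **
Candidate D: set leaf[2] = 38 -> leaves = [84, 66, 38, 57, 53]
  L0: [84, 66, 38, 57, 53]
  L1: h(84,66)=(84*31+66)%997=676 h(38,57)=(38*31+57)%997=238 h(53,53)=(53*31+53)%997=699 -> [676, 238, 699]
  L2: h(676,238)=(676*31+238)%997=257 h(699,699)=(699*31+699)%997=434 -> [257, 434]
  L3: h(257,434)=(257*31+434)%997=425 -> [425]
  root = 425 != target 446
Candidate C produces the target root.

Answer: C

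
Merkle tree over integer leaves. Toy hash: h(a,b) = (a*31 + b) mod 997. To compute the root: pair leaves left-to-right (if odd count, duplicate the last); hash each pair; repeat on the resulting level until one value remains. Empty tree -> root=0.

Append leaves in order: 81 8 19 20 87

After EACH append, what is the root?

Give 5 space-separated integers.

Answer: 81 525 931 932 334

Derivation:
After append 81 (leaves=[81]):
  L0: [81]
  root=81
After append 8 (leaves=[81, 8]):
  L0: [81, 8]
  L1: h(81,8)=(81*31+8)%997=525 -> [525]
  root=525
After append 19 (leaves=[81, 8, 19]):
  L0: [81, 8, 19]
  L1: h(81,8)=(81*31+8)%997=525 h(19,19)=(19*31+19)%997=608 -> [525, 608]
  L2: h(525,608)=(525*31+608)%997=931 -> [931]
  root=931
After append 20 (leaves=[81, 8, 19, 20]):
  L0: [81, 8, 19, 20]
  L1: h(81,8)=(81*31+8)%997=525 h(19,20)=(19*31+20)%997=609 -> [525, 609]
  L2: h(525,609)=(525*31+609)%997=932 -> [932]
  root=932
After append 87 (leaves=[81, 8, 19, 20, 87]):
  L0: [81, 8, 19, 20, 87]
  L1: h(81,8)=(81*31+8)%997=525 h(19,20)=(19*31+20)%997=609 h(87,87)=(87*31+87)%997=790 -> [525, 609, 790]
  L2: h(525,609)=(525*31+609)%997=932 h(790,790)=(790*31+790)%997=355 -> [932, 355]
  L3: h(932,355)=(932*31+355)%997=334 -> [334]
  root=334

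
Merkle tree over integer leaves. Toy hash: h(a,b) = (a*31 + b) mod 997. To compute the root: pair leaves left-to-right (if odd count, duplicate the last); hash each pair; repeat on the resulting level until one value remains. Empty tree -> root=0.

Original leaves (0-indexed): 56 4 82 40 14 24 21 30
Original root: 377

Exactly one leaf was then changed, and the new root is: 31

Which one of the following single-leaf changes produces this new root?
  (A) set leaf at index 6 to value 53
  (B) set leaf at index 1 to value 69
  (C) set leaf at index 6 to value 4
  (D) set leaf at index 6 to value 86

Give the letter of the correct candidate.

Original leaves: [56, 4, 82, 40, 14, 24, 21, 30]
Target new root: 31
Try each candidate change and compute the resulting root:
Candidate A: set leaf[6] = 53 -> leaves = [56, 4, 82, 40, 14, 24, 53, 30]
  L0: [56, 4, 82, 40, 14, 24, 53, 30]
  L1: h(56,4)=(56*31+4)%997=743 h(82,40)=(82*31+40)%997=588 h(14,24)=(14*31+24)%997=458 h(53,30)=(53*31+30)%997=676 -> [743, 588, 458, 676]
  L2: h(743,588)=(743*31+588)%997=690 h(458,676)=(458*31+676)%997=916 -> [690, 916]
  L3: h(690,916)=(690*31+916)%997=372 -> [372]
  root = 372 != target 31
Candidate B: set leaf[1] = 69 -> leaves = [56, 69, 82, 40, 14, 24, 21, 30]
  L0: [56, 69, 82, 40, 14, 24, 21, 30]
  L1: h(56,69)=(56*31+69)%997=808 h(82,40)=(82*31+40)%997=588 h(14,24)=(14*31+24)%997=458 h(21,30)=(21*31+30)%997=681 -> [808, 588, 458, 681]
  L2: h(808,588)=(808*31+588)%997=711 h(458,681)=(458*31+681)%997=921 -> [711, 921]
  L3: h(711,921)=(711*31+921)%997=31 -> [31]
  root = 31 == target 31  ** MATCH **
Candidate C: set leaf[6] = 4 -> leaves = [56, 4, 82, 40, 14, 24, 4, 30]
  L0: [56, 4, 82, 40, 14, 24, 4, 30]
  L1: h(56,4)=(56*31+4)%997=743 h(82,40)=(82*31+40)%997=588 h(14,24)=(14*31+24)%997=458 h(4,30)=(4*31+30)%997=154 -> [743, 588, 458, 154]
  L2: h(743,588)=(743*31+588)%997=690 h(458,154)=(458*31+154)%997=394 -> [690, 394]
  L3: h(690,394)=(690*31+394)%997=847 -> [847]
  root = 847 != target 31
Candidate D: set leaf[6] = 86 -> leaves = [56, 4, 82, 40, 14, 24, 86, 30]
  L0: [56, 4, 82, 40, 14, 24, 86, 30]
  L1: h(56,4)=(56*31+4)%997=743 h(82,40)=(82*31+40)%997=588 h(14,24)=(14*31+24)%997=458 h(86,30)=(86*31+30)%997=702 -> [743, 588, 458, 702]
  L2: h(743,588)=(743*31+588)%997=690 h(458,702)=(458*31+702)%997=942 -> [690, 942]
  L3: h(690,942)=(690*31+942)%997=398 -> [398]
  root = 398 != target 31
Candidate B produces the target root.

Answer: B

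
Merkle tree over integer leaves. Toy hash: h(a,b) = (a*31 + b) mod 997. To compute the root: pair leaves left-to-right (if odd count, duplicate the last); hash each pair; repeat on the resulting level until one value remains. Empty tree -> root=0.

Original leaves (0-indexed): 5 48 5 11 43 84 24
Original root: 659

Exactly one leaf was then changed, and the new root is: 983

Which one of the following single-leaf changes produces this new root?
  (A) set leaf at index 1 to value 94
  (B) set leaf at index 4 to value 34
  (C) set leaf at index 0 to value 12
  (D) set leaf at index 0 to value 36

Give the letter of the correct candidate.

Answer: B

Derivation:
Original leaves: [5, 48, 5, 11, 43, 84, 24]
Target new root: 983
Try each candidate change and compute the resulting root:
Candidate A: set leaf[1] = 94 -> leaves = [5, 94, 5, 11, 43, 84, 24]
  L0: [5, 94, 5, 11, 43, 84, 24]
  L1: h(5,94)=(5*31+94)%997=249 h(5,11)=(5*31+11)%997=166 h(43,84)=(43*31+84)%997=420 h(24,24)=(24*31+24)%997=768 -> [249, 166, 420, 768]
  L2: h(249,166)=(249*31+166)%997=906 h(420,768)=(420*31+768)%997=827 -> [906, 827]
  L3: h(906,827)=(906*31+827)%997=0 -> [0]
  root = 0 != target 983
Candidate B: set leaf[4] = 34 -> leaves = [5, 48, 5, 11, 34, 84, 24]
  L0: [5, 48, 5, 11, 34, 84, 24]
  L1: h(5,48)=(5*31+48)%997=203 h(5,11)=(5*31+11)%997=166 h(34,84)=(34*31+84)%997=141 h(24,24)=(24*31+24)%997=768 -> [203, 166, 141, 768]
  L2: h(203,166)=(203*31+166)%997=477 h(141,768)=(141*31+768)%997=154 -> [477, 154]
  L3: h(477,154)=(477*31+154)%997=983 -> [983]
  root = 983 == target 983  ** MATCH **
Candidate C: set leaf[0] = 12 -> leaves = [12, 48, 5, 11, 43, 84, 24]
  L0: [12, 48, 5, 11, 43, 84, 24]
  L1: h(12,48)=(12*31+48)%997=420 h(5,11)=(5*31+11)%997=166 h(43,84)=(43*31+84)%997=420 h(24,24)=(24*31+24)%997=768 -> [420, 166, 420, 768]
  L2: h(420,166)=(420*31+166)%997=225 h(420,768)=(420*31+768)%997=827 -> [225, 827]
  L3: h(225,827)=(225*31+827)%997=823 -> [823]
  root = 823 != target 983
Candidate D: set leaf[0] = 36 -> leaves = [36, 48, 5, 11, 43, 84, 24]
  L0: [36, 48, 5, 11, 43, 84, 24]
  L1: h(36,48)=(36*31+48)%997=167 h(5,11)=(5*31+11)%997=166 h(43,84)=(43*31+84)%997=420 h(24,24)=(24*31+24)%997=768 -> [167, 166, 420, 768]
  L2: h(167,166)=(167*31+166)%997=358 h(420,768)=(420*31+768)%997=827 -> [358, 827]
  L3: h(358,827)=(358*31+827)%997=958 -> [958]
  root = 958 != target 983
Candidate B produces the target root.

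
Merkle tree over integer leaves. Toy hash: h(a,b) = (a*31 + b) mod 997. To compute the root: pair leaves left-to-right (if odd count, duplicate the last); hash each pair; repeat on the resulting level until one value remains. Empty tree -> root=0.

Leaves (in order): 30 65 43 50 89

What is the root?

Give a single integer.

Answer: 483

Derivation:
L0: [30, 65, 43, 50, 89]
L1: h(30,65)=(30*31+65)%997=995 h(43,50)=(43*31+50)%997=386 h(89,89)=(89*31+89)%997=854 -> [995, 386, 854]
L2: h(995,386)=(995*31+386)%997=324 h(854,854)=(854*31+854)%997=409 -> [324, 409]
L3: h(324,409)=(324*31+409)%997=483 -> [483]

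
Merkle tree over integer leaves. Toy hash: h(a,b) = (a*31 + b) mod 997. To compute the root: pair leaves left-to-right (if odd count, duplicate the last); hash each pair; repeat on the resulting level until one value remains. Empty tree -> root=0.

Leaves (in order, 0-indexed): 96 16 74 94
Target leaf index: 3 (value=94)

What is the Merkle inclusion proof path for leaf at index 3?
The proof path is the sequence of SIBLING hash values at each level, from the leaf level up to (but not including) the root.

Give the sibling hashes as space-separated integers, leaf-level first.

Answer: 74 1

Derivation:
L0 (leaves): [96, 16, 74, 94], target index=3
L1: h(96,16)=(96*31+16)%997=1 [pair 0] h(74,94)=(74*31+94)%997=394 [pair 1] -> [1, 394]
  Sibling for proof at L0: 74
L2: h(1,394)=(1*31+394)%997=425 [pair 0] -> [425]
  Sibling for proof at L1: 1
Root: 425
Proof path (sibling hashes from leaf to root): [74, 1]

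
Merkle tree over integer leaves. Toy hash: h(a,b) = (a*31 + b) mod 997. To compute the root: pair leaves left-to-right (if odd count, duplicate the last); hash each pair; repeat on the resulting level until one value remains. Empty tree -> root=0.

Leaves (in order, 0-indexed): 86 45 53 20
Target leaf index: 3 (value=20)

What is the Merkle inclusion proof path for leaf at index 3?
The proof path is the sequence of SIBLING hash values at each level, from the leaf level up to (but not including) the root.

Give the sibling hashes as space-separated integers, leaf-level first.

Answer: 53 717

Derivation:
L0 (leaves): [86, 45, 53, 20], target index=3
L1: h(86,45)=(86*31+45)%997=717 [pair 0] h(53,20)=(53*31+20)%997=666 [pair 1] -> [717, 666]
  Sibling for proof at L0: 53
L2: h(717,666)=(717*31+666)%997=959 [pair 0] -> [959]
  Sibling for proof at L1: 717
Root: 959
Proof path (sibling hashes from leaf to root): [53, 717]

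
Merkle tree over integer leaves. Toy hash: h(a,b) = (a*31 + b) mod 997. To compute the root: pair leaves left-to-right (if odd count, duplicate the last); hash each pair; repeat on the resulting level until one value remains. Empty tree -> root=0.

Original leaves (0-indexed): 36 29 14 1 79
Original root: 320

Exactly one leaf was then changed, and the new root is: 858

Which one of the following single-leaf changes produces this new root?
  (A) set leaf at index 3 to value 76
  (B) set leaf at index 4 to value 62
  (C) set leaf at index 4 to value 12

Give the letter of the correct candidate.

Answer: B

Derivation:
Original leaves: [36, 29, 14, 1, 79]
Target new root: 858
Try each candidate change and compute the resulting root:
Candidate A: set leaf[3] = 76 -> leaves = [36, 29, 14, 76, 79]
  L0: [36, 29, 14, 76, 79]
  L1: h(36,29)=(36*31+29)%997=148 h(14,76)=(14*31+76)%997=510 h(79,79)=(79*31+79)%997=534 -> [148, 510, 534]
  L2: h(148,510)=(148*31+510)%997=113 h(534,534)=(534*31+534)%997=139 -> [113, 139]
  L3: h(113,139)=(113*31+139)%997=651 -> [651]
  root = 651 != target 858
Candidate B: set leaf[4] = 62 -> leaves = [36, 29, 14, 1, 62]
  L0: [36, 29, 14, 1, 62]
  L1: h(36,29)=(36*31+29)%997=148 h(14,1)=(14*31+1)%997=435 h(62,62)=(62*31+62)%997=987 -> [148, 435, 987]
  L2: h(148,435)=(148*31+435)%997=38 h(987,987)=(987*31+987)%997=677 -> [38, 677]
  L3: h(38,677)=(38*31+677)%997=858 -> [858]
  root = 858 == target 858  ** MATCH **
Candidate C: set leaf[4] = 12 -> leaves = [36, 29, 14, 1, 12]
  L0: [36, 29, 14, 1, 12]
  L1: h(36,29)=(36*31+29)%997=148 h(14,1)=(14*31+1)%997=435 h(12,12)=(12*31+12)%997=384 -> [148, 435, 384]
  L2: h(148,435)=(148*31+435)%997=38 h(384,384)=(384*31+384)%997=324 -> [38, 324]
  L3: h(38,324)=(38*31+324)%997=505 -> [505]
  root = 505 != target 858
Candidate B produces the target root.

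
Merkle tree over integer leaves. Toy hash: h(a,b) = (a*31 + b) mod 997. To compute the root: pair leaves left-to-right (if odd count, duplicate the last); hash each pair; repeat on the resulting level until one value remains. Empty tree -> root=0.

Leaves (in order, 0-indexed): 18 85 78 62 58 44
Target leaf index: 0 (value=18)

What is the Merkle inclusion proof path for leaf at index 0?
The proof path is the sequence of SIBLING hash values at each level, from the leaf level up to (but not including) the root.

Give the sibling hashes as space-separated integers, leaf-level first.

Answer: 85 486 121

Derivation:
L0 (leaves): [18, 85, 78, 62, 58, 44], target index=0
L1: h(18,85)=(18*31+85)%997=643 [pair 0] h(78,62)=(78*31+62)%997=486 [pair 1] h(58,44)=(58*31+44)%997=845 [pair 2] -> [643, 486, 845]
  Sibling for proof at L0: 85
L2: h(643,486)=(643*31+486)%997=479 [pair 0] h(845,845)=(845*31+845)%997=121 [pair 1] -> [479, 121]
  Sibling for proof at L1: 486
L3: h(479,121)=(479*31+121)%997=15 [pair 0] -> [15]
  Sibling for proof at L2: 121
Root: 15
Proof path (sibling hashes from leaf to root): [85, 486, 121]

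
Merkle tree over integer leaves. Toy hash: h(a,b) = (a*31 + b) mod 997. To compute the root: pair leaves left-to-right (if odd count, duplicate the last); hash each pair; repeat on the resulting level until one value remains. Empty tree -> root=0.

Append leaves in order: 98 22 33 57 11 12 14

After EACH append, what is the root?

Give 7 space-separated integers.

Answer: 98 69 204 228 386 418 513

Derivation:
After append 98 (leaves=[98]):
  L0: [98]
  root=98
After append 22 (leaves=[98, 22]):
  L0: [98, 22]
  L1: h(98,22)=(98*31+22)%997=69 -> [69]
  root=69
After append 33 (leaves=[98, 22, 33]):
  L0: [98, 22, 33]
  L1: h(98,22)=(98*31+22)%997=69 h(33,33)=(33*31+33)%997=59 -> [69, 59]
  L2: h(69,59)=(69*31+59)%997=204 -> [204]
  root=204
After append 57 (leaves=[98, 22, 33, 57]):
  L0: [98, 22, 33, 57]
  L1: h(98,22)=(98*31+22)%997=69 h(33,57)=(33*31+57)%997=83 -> [69, 83]
  L2: h(69,83)=(69*31+83)%997=228 -> [228]
  root=228
After append 11 (leaves=[98, 22, 33, 57, 11]):
  L0: [98, 22, 33, 57, 11]
  L1: h(98,22)=(98*31+22)%997=69 h(33,57)=(33*31+57)%997=83 h(11,11)=(11*31+11)%997=352 -> [69, 83, 352]
  L2: h(69,83)=(69*31+83)%997=228 h(352,352)=(352*31+352)%997=297 -> [228, 297]
  L3: h(228,297)=(228*31+297)%997=386 -> [386]
  root=386
After append 12 (leaves=[98, 22, 33, 57, 11, 12]):
  L0: [98, 22, 33, 57, 11, 12]
  L1: h(98,22)=(98*31+22)%997=69 h(33,57)=(33*31+57)%997=83 h(11,12)=(11*31+12)%997=353 -> [69, 83, 353]
  L2: h(69,83)=(69*31+83)%997=228 h(353,353)=(353*31+353)%997=329 -> [228, 329]
  L3: h(228,329)=(228*31+329)%997=418 -> [418]
  root=418
After append 14 (leaves=[98, 22, 33, 57, 11, 12, 14]):
  L0: [98, 22, 33, 57, 11, 12, 14]
  L1: h(98,22)=(98*31+22)%997=69 h(33,57)=(33*31+57)%997=83 h(11,12)=(11*31+12)%997=353 h(14,14)=(14*31+14)%997=448 -> [69, 83, 353, 448]
  L2: h(69,83)=(69*31+83)%997=228 h(353,448)=(353*31+448)%997=424 -> [228, 424]
  L3: h(228,424)=(228*31+424)%997=513 -> [513]
  root=513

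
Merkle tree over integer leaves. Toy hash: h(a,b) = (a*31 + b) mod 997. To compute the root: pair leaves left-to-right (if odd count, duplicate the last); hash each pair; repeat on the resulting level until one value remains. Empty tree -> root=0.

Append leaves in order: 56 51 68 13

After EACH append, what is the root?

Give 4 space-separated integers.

After append 56 (leaves=[56]):
  L0: [56]
  root=56
After append 51 (leaves=[56, 51]):
  L0: [56, 51]
  L1: h(56,51)=(56*31+51)%997=790 -> [790]
  root=790
After append 68 (leaves=[56, 51, 68]):
  L0: [56, 51, 68]
  L1: h(56,51)=(56*31+51)%997=790 h(68,68)=(68*31+68)%997=182 -> [790, 182]
  L2: h(790,182)=(790*31+182)%997=744 -> [744]
  root=744
After append 13 (leaves=[56, 51, 68, 13]):
  L0: [56, 51, 68, 13]
  L1: h(56,51)=(56*31+51)%997=790 h(68,13)=(68*31+13)%997=127 -> [790, 127]
  L2: h(790,127)=(790*31+127)%997=689 -> [689]
  root=689

Answer: 56 790 744 689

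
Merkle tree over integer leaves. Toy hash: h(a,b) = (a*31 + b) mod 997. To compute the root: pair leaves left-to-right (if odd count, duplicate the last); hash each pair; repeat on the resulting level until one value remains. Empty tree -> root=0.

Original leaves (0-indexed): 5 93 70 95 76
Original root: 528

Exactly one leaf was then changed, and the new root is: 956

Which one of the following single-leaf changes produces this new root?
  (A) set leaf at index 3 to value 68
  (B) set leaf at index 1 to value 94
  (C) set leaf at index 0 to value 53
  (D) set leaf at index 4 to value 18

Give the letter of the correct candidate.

Answer: D

Derivation:
Original leaves: [5, 93, 70, 95, 76]
Target new root: 956
Try each candidate change and compute the resulting root:
Candidate A: set leaf[3] = 68 -> leaves = [5, 93, 70, 68, 76]
  L0: [5, 93, 70, 68, 76]
  L1: h(5,93)=(5*31+93)%997=248 h(70,68)=(70*31+68)%997=244 h(76,76)=(76*31+76)%997=438 -> [248, 244, 438]
  L2: h(248,244)=(248*31+244)%997=953 h(438,438)=(438*31+438)%997=58 -> [953, 58]
  L3: h(953,58)=(953*31+58)%997=688 -> [688]
  root = 688 != target 956
Candidate B: set leaf[1] = 94 -> leaves = [5, 94, 70, 95, 76]
  L0: [5, 94, 70, 95, 76]
  L1: h(5,94)=(5*31+94)%997=249 h(70,95)=(70*31+95)%997=271 h(76,76)=(76*31+76)%997=438 -> [249, 271, 438]
  L2: h(249,271)=(249*31+271)%997=14 h(438,438)=(438*31+438)%997=58 -> [14, 58]
  L3: h(14,58)=(14*31+58)%997=492 -> [492]
  root = 492 != target 956
Candidate C: set leaf[0] = 53 -> leaves = [53, 93, 70, 95, 76]
  L0: [53, 93, 70, 95, 76]
  L1: h(53,93)=(53*31+93)%997=739 h(70,95)=(70*31+95)%997=271 h(76,76)=(76*31+76)%997=438 -> [739, 271, 438]
  L2: h(739,271)=(739*31+271)%997=249 h(438,438)=(438*31+438)%997=58 -> [249, 58]
  L3: h(249,58)=(249*31+58)%997=798 -> [798]
  root = 798 != target 956
Candidate D: set leaf[4] = 18 -> leaves = [5, 93, 70, 95, 18]
  L0: [5, 93, 70, 95, 18]
  L1: h(5,93)=(5*31+93)%997=248 h(70,95)=(70*31+95)%997=271 h(18,18)=(18*31+18)%997=576 -> [248, 271, 576]
  L2: h(248,271)=(248*31+271)%997=980 h(576,576)=(576*31+576)%997=486 -> [980, 486]
  L3: h(980,486)=(980*31+486)%997=956 -> [956]
  root = 956 == target 956  ** MATCH **
Candidate D produces the target root.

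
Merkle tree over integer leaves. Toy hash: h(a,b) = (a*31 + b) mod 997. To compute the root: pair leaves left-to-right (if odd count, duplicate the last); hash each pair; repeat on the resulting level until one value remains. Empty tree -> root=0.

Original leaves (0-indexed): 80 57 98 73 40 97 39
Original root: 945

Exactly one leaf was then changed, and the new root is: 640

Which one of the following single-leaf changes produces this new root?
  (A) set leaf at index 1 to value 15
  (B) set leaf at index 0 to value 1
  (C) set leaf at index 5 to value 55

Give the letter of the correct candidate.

Original leaves: [80, 57, 98, 73, 40, 97, 39]
Target new root: 640
Try each candidate change and compute the resulting root:
Candidate A: set leaf[1] = 15 -> leaves = [80, 15, 98, 73, 40, 97, 39]
  L0: [80, 15, 98, 73, 40, 97, 39]
  L1: h(80,15)=(80*31+15)%997=501 h(98,73)=(98*31+73)%997=120 h(40,97)=(40*31+97)%997=340 h(39,39)=(39*31+39)%997=251 -> [501, 120, 340, 251]
  L2: h(501,120)=(501*31+120)%997=696 h(340,251)=(340*31+251)%997=821 -> [696, 821]
  L3: h(696,821)=(696*31+821)%997=463 -> [463]
  root = 463 != target 640
Candidate B: set leaf[0] = 1 -> leaves = [1, 57, 98, 73, 40, 97, 39]
  L0: [1, 57, 98, 73, 40, 97, 39]
  L1: h(1,57)=(1*31+57)%997=88 h(98,73)=(98*31+73)%997=120 h(40,97)=(40*31+97)%997=340 h(39,39)=(39*31+39)%997=251 -> [88, 120, 340, 251]
  L2: h(88,120)=(88*31+120)%997=854 h(340,251)=(340*31+251)%997=821 -> [854, 821]
  L3: h(854,821)=(854*31+821)%997=376 -> [376]
  root = 376 != target 640
Candidate C: set leaf[5] = 55 -> leaves = [80, 57, 98, 73, 40, 55, 39]
  L0: [80, 57, 98, 73, 40, 55, 39]
  L1: h(80,57)=(80*31+57)%997=543 h(98,73)=(98*31+73)%997=120 h(40,55)=(40*31+55)%997=298 h(39,39)=(39*31+39)%997=251 -> [543, 120, 298, 251]
  L2: h(543,120)=(543*31+120)%997=4 h(298,251)=(298*31+251)%997=516 -> [4, 516]
  L3: h(4,516)=(4*31+516)%997=640 -> [640]
  root = 640 == target 640  ** MATCH **
Candidate C produces the target root.

Answer: C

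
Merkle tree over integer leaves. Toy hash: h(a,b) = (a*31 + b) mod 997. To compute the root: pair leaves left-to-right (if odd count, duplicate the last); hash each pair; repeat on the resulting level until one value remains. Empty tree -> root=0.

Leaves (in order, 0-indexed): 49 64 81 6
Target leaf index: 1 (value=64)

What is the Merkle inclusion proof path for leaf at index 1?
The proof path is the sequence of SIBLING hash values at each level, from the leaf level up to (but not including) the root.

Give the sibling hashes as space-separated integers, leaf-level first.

L0 (leaves): [49, 64, 81, 6], target index=1
L1: h(49,64)=(49*31+64)%997=586 [pair 0] h(81,6)=(81*31+6)%997=523 [pair 1] -> [586, 523]
  Sibling for proof at L0: 49
L2: h(586,523)=(586*31+523)%997=743 [pair 0] -> [743]
  Sibling for proof at L1: 523
Root: 743
Proof path (sibling hashes from leaf to root): [49, 523]

Answer: 49 523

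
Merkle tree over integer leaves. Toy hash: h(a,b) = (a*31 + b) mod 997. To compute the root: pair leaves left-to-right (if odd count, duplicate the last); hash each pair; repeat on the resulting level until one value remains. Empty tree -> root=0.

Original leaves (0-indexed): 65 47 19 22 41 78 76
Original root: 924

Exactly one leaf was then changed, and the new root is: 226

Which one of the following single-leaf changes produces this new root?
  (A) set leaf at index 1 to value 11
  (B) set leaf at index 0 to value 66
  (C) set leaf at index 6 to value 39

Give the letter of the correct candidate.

Answer: A

Derivation:
Original leaves: [65, 47, 19, 22, 41, 78, 76]
Target new root: 226
Try each candidate change and compute the resulting root:
Candidate A: set leaf[1] = 11 -> leaves = [65, 11, 19, 22, 41, 78, 76]
  L0: [65, 11, 19, 22, 41, 78, 76]
  L1: h(65,11)=(65*31+11)%997=32 h(19,22)=(19*31+22)%997=611 h(41,78)=(41*31+78)%997=352 h(76,76)=(76*31+76)%997=438 -> [32, 611, 352, 438]
  L2: h(32,611)=(32*31+611)%997=606 h(352,438)=(352*31+438)%997=383 -> [606, 383]
  L3: h(606,383)=(606*31+383)%997=226 -> [226]
  root = 226 == target 226  ** MATCH **
Candidate B: set leaf[0] = 66 -> leaves = [66, 47, 19, 22, 41, 78, 76]
  L0: [66, 47, 19, 22, 41, 78, 76]
  L1: h(66,47)=(66*31+47)%997=99 h(19,22)=(19*31+22)%997=611 h(41,78)=(41*31+78)%997=352 h(76,76)=(76*31+76)%997=438 -> [99, 611, 352, 438]
  L2: h(99,611)=(99*31+611)%997=689 h(352,438)=(352*31+438)%997=383 -> [689, 383]
  L3: h(689,383)=(689*31+383)%997=805 -> [805]
  root = 805 != target 226
Candidate C: set leaf[6] = 39 -> leaves = [65, 47, 19, 22, 41, 78, 39]
  L0: [65, 47, 19, 22, 41, 78, 39]
  L1: h(65,47)=(65*31+47)%997=68 h(19,22)=(19*31+22)%997=611 h(41,78)=(41*31+78)%997=352 h(39,39)=(39*31+39)%997=251 -> [68, 611, 352, 251]
  L2: h(68,611)=(68*31+611)%997=725 h(352,251)=(352*31+251)%997=196 -> [725, 196]
  L3: h(725,196)=(725*31+196)%997=737 -> [737]
  root = 737 != target 226
Candidate A produces the target root.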